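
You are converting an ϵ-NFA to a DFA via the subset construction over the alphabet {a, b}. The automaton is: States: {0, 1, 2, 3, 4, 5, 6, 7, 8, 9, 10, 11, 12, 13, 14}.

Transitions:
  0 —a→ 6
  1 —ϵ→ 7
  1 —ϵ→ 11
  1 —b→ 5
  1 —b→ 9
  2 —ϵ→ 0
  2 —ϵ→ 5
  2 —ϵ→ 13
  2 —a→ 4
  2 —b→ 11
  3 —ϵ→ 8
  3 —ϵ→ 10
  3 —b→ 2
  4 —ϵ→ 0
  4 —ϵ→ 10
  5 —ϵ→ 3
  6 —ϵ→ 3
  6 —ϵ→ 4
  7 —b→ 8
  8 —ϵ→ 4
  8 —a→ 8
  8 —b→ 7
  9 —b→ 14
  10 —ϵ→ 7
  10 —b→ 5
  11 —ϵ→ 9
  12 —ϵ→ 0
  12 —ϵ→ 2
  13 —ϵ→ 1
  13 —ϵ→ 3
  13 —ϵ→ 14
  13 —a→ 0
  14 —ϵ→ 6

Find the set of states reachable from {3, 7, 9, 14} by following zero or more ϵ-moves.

{0, 3, 4, 6, 7, 8, 9, 10, 14}

Start with {3, 7, 9, 14}.
From 3 via ϵ: add 8, 10.
From 14 via ϵ: add 6.
From 6 via ϵ: add 4.
From 4 via ϵ: add 0.
No new states can be added; the closed set is {0, 3, 4, 6, 7, 8, 9, 10, 14}.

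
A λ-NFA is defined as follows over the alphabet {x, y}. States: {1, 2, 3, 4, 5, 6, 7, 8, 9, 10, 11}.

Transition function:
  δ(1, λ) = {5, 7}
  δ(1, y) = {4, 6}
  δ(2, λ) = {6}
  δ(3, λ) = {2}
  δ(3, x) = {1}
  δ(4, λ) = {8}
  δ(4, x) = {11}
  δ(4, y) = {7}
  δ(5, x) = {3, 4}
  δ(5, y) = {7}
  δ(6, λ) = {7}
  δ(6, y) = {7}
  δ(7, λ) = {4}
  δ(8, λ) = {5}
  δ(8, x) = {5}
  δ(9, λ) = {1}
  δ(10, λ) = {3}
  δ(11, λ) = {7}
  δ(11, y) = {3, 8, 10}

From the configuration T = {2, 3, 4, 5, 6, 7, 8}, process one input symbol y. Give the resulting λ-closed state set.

{4, 5, 7, 8}

4 on y → {7}.
5 on y → {7}.
6 on y → {7}.
No y-transition from 2, 3, 7, 8.
Union after reading y: {7}.
Now take the λ-closure:
From 7 via λ: add 4.
From 4 via λ: add 8.
From 8 via λ: add 5.
No new states can be added; the closed set is {4, 5, 7, 8}.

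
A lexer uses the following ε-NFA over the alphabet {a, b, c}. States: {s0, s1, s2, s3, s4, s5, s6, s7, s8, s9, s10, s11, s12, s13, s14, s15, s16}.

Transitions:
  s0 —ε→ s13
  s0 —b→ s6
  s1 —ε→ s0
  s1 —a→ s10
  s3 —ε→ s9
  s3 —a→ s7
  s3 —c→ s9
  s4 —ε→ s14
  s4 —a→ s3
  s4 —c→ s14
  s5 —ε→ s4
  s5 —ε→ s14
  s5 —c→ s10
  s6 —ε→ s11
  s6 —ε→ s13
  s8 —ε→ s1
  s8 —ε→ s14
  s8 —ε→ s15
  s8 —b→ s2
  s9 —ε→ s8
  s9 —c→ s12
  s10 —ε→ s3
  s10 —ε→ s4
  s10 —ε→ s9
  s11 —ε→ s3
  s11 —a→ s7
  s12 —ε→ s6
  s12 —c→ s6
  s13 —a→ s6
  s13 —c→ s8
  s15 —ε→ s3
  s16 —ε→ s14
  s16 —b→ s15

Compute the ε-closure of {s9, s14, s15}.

{s0, s1, s3, s8, s9, s13, s14, s15}

Start with {s9, s14, s15}.
From s9 via ε: add s8.
From s15 via ε: add s3.
From s8 via ε: add s1.
From s1 via ε: add s0.
From s0 via ε: add s13.
No new states can be added; the closed set is {s0, s1, s3, s8, s9, s13, s14, s15}.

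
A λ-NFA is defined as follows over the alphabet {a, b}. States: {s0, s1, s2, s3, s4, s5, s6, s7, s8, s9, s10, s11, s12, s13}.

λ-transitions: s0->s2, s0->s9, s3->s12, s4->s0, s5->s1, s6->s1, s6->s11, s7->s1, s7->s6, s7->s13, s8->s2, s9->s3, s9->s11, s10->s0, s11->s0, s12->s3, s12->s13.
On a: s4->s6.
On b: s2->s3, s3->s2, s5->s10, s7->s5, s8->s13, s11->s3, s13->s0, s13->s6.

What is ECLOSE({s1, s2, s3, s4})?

Start with {s1, s2, s3, s4}.
From s3 via λ: add s12.
From s4 via λ: add s0.
From s0 via λ: add s9.
From s12 via λ: add s13.
From s9 via λ: add s11.
No new states can be added; the closed set is {s0, s1, s2, s3, s4, s9, s11, s12, s13}.

{s0, s1, s2, s3, s4, s9, s11, s12, s13}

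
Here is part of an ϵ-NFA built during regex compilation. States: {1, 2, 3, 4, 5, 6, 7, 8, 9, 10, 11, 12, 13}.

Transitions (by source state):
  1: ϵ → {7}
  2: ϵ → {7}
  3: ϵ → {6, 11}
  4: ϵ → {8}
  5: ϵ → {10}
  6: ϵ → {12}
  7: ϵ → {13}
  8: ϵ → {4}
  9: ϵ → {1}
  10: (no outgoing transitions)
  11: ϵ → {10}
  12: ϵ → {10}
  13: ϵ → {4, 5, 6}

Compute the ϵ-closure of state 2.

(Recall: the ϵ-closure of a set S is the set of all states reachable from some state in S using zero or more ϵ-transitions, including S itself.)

Start with {2}.
From 2 via ϵ: add 7.
From 7 via ϵ: add 13.
From 13 via ϵ: add 4, 5, 6.
From 4 via ϵ: add 8.
From 5 via ϵ: add 10.
From 6 via ϵ: add 12.
No new states can be added; the closed set is {2, 4, 5, 6, 7, 8, 10, 12, 13}.

{2, 4, 5, 6, 7, 8, 10, 12, 13}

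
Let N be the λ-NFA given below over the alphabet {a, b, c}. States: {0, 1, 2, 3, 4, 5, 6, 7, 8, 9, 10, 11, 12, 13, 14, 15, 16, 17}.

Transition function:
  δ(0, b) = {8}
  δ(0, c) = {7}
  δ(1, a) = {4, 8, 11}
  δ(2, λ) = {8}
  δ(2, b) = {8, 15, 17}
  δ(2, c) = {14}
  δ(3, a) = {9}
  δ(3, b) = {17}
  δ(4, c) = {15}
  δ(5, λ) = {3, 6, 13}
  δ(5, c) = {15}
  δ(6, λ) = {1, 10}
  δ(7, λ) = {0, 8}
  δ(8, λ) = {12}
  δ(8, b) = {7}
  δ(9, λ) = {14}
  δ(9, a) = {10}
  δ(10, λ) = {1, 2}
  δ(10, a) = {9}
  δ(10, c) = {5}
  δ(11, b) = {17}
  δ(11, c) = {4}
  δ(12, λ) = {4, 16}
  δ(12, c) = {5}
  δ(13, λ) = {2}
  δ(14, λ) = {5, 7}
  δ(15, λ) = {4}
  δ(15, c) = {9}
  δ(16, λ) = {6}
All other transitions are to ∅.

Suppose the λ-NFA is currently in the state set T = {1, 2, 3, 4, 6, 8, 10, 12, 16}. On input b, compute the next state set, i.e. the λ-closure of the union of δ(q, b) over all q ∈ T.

{0, 1, 2, 4, 6, 7, 8, 10, 12, 15, 16, 17}

2 on b → {8, 15, 17}.
3 on b → {17}.
8 on b → {7}.
No b-transition from 1, 4, 6, 10, 12, 16.
Union after reading b: {7, 8, 15, 17}.
Now take the λ-closure:
From 7 via λ: add 0.
From 8 via λ: add 12.
From 15 via λ: add 4.
From 12 via λ: add 16.
From 16 via λ: add 6.
From 6 via λ: add 1, 10.
From 10 via λ: add 2.
No new states can be added; the closed set is {0, 1, 2, 4, 6, 7, 8, 10, 12, 15, 16, 17}.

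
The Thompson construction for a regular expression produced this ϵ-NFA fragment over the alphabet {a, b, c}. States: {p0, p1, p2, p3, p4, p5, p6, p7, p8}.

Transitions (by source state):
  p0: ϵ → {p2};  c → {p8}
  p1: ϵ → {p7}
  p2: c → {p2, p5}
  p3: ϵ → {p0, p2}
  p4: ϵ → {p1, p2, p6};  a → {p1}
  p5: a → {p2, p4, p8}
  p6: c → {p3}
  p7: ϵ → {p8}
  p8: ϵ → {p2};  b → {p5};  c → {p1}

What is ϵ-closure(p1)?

Start with {p1}.
From p1 via ϵ: add p7.
From p7 via ϵ: add p8.
From p8 via ϵ: add p2.
No new states can be added; the closed set is {p1, p2, p7, p8}.

{p1, p2, p7, p8}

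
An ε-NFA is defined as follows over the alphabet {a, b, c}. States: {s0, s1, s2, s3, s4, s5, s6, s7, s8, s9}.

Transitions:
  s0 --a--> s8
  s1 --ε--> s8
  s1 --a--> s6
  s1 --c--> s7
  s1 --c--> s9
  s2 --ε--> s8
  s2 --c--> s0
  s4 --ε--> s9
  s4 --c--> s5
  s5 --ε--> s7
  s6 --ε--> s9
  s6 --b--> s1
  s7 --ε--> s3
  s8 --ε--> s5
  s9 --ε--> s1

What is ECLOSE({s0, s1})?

{s0, s1, s3, s5, s7, s8}

Start with {s0, s1}.
From s1 via ε: add s8.
From s8 via ε: add s5.
From s5 via ε: add s7.
From s7 via ε: add s3.
No new states can be added; the closed set is {s0, s1, s3, s5, s7, s8}.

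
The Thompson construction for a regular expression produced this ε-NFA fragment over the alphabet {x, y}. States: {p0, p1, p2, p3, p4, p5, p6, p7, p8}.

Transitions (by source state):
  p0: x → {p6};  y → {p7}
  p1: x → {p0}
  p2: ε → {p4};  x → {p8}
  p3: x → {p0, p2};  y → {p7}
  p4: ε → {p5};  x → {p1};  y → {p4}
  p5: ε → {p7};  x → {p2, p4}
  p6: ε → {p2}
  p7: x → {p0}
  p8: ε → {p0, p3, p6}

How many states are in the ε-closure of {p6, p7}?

Start with {p6, p7}.
From p6 via ε: add p2.
From p2 via ε: add p4.
From p4 via ε: add p5.
ε-closure = {p2, p4, p5, p6, p7}, which has 5 states.

5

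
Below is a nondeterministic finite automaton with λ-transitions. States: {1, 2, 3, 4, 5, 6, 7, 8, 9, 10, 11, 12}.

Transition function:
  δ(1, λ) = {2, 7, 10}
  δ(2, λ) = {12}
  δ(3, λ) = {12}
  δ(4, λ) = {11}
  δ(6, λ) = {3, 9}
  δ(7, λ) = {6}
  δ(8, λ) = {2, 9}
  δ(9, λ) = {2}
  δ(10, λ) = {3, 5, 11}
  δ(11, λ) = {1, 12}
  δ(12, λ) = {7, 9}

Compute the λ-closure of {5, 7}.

Start with {5, 7}.
From 7 via λ: add 6.
From 6 via λ: add 3, 9.
From 3 via λ: add 12.
From 9 via λ: add 2.
No new states can be added; the closed set is {2, 3, 5, 6, 7, 9, 12}.

{2, 3, 5, 6, 7, 9, 12}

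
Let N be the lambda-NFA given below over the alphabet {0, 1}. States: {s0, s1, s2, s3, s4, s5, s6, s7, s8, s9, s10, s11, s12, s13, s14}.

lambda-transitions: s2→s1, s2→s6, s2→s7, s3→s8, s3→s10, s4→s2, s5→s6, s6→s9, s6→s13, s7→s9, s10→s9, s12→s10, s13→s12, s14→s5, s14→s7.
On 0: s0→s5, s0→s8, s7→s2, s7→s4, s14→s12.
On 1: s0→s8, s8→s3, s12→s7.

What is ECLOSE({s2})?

{s1, s2, s6, s7, s9, s10, s12, s13}

Start with {s2}.
From s2 via lambda: add s1, s6, s7.
From s6 via lambda: add s9, s13.
From s13 via lambda: add s12.
From s12 via lambda: add s10.
No new states can be added; the closed set is {s1, s2, s6, s7, s9, s10, s12, s13}.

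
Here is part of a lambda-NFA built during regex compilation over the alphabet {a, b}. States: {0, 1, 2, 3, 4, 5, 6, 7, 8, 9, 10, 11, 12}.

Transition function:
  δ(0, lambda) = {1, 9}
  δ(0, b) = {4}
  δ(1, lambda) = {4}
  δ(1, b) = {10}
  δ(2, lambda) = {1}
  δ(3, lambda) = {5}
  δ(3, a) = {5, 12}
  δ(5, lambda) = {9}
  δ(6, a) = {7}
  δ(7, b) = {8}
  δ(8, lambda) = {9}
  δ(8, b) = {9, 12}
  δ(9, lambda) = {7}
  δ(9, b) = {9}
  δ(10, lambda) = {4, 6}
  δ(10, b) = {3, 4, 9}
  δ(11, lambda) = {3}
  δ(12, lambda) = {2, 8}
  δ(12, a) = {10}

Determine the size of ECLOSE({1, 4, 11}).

7

Start with {1, 4, 11}.
From 11 via lambda: add 3.
From 3 via lambda: add 5.
From 5 via lambda: add 9.
From 9 via lambda: add 7.
lambda-closure = {1, 3, 4, 5, 7, 9, 11}, which has 7 states.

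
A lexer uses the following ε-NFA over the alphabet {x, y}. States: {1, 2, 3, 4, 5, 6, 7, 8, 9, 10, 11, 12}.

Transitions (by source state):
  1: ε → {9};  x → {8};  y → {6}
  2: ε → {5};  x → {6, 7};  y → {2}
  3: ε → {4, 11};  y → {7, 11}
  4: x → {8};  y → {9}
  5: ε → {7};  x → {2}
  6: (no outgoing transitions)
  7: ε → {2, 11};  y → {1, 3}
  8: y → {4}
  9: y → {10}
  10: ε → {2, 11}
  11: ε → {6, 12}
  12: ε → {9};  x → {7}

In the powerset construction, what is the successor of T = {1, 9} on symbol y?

1 on y → {6}.
9 on y → {10}.
Union after reading y: {6, 10}.
Now take the ε-closure:
From 10 via ε: add 2, 11.
From 2 via ε: add 5.
From 11 via ε: add 12.
From 5 via ε: add 7.
From 12 via ε: add 9.
No new states can be added; the closed set is {2, 5, 6, 7, 9, 10, 11, 12}.

{2, 5, 6, 7, 9, 10, 11, 12}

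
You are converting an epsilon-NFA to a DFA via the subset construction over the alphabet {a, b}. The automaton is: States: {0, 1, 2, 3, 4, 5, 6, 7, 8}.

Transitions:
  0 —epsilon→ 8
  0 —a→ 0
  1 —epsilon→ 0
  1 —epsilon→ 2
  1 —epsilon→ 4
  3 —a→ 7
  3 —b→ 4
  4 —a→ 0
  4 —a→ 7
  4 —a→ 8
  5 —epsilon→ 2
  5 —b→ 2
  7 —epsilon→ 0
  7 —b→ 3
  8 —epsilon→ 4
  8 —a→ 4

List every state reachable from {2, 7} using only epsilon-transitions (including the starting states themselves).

{0, 2, 4, 7, 8}

Start with {2, 7}.
From 7 via epsilon: add 0.
From 0 via epsilon: add 8.
From 8 via epsilon: add 4.
No new states can be added; the closed set is {0, 2, 4, 7, 8}.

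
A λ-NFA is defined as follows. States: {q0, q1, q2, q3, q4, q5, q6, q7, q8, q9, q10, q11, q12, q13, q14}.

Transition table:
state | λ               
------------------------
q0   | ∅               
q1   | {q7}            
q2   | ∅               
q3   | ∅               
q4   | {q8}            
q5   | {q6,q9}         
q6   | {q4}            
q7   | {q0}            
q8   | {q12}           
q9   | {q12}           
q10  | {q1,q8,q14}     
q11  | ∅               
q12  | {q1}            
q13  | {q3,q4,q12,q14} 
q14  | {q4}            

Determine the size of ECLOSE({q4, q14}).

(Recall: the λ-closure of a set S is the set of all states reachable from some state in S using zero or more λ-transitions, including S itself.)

Start with {q4, q14}.
From q4 via λ: add q8.
From q8 via λ: add q12.
From q12 via λ: add q1.
From q1 via λ: add q7.
From q7 via λ: add q0.
λ-closure = {q0, q1, q4, q7, q8, q12, q14}, which has 7 states.

7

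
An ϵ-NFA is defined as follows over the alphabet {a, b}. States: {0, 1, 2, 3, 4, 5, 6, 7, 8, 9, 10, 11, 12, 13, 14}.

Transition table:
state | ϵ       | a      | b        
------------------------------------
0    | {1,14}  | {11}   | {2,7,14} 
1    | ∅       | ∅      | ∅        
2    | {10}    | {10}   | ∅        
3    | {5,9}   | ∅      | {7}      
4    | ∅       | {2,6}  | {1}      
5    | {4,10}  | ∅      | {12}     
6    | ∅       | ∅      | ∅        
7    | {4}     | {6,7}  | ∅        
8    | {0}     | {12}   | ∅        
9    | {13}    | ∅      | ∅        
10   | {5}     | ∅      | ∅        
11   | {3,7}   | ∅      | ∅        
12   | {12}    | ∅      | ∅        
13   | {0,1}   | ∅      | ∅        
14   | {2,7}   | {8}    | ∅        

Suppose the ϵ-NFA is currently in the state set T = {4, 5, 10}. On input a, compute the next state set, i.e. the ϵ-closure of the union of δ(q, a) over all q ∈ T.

{2, 4, 5, 6, 10}

4 on a → {2, 6}.
No a-transition from 5, 10.
Union after reading a: {2, 6}.
Now take the ϵ-closure:
From 2 via ϵ: add 10.
From 10 via ϵ: add 5.
From 5 via ϵ: add 4.
No new states can be added; the closed set is {2, 4, 5, 6, 10}.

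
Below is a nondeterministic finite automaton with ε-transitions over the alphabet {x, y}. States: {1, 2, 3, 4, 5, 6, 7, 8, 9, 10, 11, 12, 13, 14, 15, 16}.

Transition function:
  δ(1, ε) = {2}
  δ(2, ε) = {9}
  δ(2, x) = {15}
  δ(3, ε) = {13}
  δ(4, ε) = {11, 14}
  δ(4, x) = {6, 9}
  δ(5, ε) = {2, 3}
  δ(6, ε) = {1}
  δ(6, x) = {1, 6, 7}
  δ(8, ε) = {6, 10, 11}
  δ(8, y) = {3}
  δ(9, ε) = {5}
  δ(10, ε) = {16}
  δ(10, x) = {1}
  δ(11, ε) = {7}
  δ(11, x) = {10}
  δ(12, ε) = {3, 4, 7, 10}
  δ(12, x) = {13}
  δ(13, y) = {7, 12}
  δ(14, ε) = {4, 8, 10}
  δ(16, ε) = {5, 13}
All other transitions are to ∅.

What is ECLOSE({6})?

Start with {6}.
From 6 via ε: add 1.
From 1 via ε: add 2.
From 2 via ε: add 9.
From 9 via ε: add 5.
From 5 via ε: add 3.
From 3 via ε: add 13.
No new states can be added; the closed set is {1, 2, 3, 5, 6, 9, 13}.

{1, 2, 3, 5, 6, 9, 13}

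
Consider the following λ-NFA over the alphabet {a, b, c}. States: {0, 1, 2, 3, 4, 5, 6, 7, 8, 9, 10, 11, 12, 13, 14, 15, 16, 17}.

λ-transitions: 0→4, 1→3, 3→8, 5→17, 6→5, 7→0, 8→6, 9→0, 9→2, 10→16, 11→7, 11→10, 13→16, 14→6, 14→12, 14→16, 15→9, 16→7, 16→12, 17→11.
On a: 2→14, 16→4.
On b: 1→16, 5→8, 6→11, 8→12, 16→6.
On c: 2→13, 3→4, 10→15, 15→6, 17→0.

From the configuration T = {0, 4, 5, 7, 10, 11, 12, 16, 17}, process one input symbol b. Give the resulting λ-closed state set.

5 on b → {8}.
16 on b → {6}.
No b-transition from 0, 4, 7, 10, 11, 12, 17.
Union after reading b: {6, 8}.
Now take the λ-closure:
From 6 via λ: add 5.
From 5 via λ: add 17.
From 17 via λ: add 11.
From 11 via λ: add 7, 10.
From 7 via λ: add 0.
From 10 via λ: add 16.
From 0 via λ: add 4.
From 16 via λ: add 12.
No new states can be added; the closed set is {0, 4, 5, 6, 7, 8, 10, 11, 12, 16, 17}.

{0, 4, 5, 6, 7, 8, 10, 11, 12, 16, 17}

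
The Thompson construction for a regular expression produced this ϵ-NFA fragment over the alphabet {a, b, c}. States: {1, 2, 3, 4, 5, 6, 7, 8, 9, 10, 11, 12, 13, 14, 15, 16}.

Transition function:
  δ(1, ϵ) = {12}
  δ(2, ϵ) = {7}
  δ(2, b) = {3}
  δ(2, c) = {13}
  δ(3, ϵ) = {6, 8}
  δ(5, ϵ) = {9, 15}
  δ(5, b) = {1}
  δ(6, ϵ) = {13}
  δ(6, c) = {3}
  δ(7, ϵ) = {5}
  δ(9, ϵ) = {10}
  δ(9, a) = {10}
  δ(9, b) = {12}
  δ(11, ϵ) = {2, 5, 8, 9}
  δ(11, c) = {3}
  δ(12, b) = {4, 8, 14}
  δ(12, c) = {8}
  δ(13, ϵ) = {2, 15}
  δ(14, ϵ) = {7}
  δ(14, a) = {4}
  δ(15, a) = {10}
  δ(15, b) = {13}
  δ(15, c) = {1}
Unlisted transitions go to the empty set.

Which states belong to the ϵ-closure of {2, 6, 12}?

{2, 5, 6, 7, 9, 10, 12, 13, 15}

Start with {2, 6, 12}.
From 2 via ϵ: add 7.
From 6 via ϵ: add 13.
From 7 via ϵ: add 5.
From 13 via ϵ: add 15.
From 5 via ϵ: add 9.
From 9 via ϵ: add 10.
No new states can be added; the closed set is {2, 5, 6, 7, 9, 10, 12, 13, 15}.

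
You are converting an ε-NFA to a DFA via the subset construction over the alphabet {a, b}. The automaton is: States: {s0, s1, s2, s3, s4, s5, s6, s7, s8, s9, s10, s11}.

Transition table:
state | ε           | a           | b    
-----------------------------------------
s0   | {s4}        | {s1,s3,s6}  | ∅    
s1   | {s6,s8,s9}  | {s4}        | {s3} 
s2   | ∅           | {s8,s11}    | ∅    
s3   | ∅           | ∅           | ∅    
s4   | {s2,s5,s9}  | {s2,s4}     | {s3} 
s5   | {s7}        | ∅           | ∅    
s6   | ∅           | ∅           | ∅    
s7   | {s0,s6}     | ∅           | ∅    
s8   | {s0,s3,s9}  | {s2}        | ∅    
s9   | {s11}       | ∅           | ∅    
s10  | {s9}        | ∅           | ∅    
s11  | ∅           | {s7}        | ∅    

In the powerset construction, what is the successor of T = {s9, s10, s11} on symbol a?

s11 on a → {s7}.
No a-transition from s9, s10.
Union after reading a: {s7}.
Now take the ε-closure:
From s7 via ε: add s0, s6.
From s0 via ε: add s4.
From s4 via ε: add s2, s5, s9.
From s9 via ε: add s11.
No new states can be added; the closed set is {s0, s2, s4, s5, s6, s7, s9, s11}.

{s0, s2, s4, s5, s6, s7, s9, s11}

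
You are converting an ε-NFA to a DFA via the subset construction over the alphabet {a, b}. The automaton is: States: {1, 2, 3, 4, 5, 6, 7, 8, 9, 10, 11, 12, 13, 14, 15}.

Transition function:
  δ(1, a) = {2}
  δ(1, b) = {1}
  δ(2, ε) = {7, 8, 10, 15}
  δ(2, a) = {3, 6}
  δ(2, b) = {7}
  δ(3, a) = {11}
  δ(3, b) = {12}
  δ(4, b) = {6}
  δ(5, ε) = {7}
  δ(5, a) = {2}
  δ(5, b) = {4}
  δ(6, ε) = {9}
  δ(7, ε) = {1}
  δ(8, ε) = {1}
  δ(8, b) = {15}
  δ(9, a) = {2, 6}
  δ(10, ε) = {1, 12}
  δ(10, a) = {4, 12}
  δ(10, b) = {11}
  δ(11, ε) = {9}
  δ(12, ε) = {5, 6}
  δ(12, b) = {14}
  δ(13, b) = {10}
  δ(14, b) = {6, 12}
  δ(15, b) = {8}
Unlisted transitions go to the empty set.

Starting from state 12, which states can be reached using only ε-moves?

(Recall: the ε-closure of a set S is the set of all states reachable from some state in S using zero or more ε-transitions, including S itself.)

Start with {12}.
From 12 via ε: add 5, 6.
From 5 via ε: add 7.
From 6 via ε: add 9.
From 7 via ε: add 1.
No new states can be added; the closed set is {1, 5, 6, 7, 9, 12}.

{1, 5, 6, 7, 9, 12}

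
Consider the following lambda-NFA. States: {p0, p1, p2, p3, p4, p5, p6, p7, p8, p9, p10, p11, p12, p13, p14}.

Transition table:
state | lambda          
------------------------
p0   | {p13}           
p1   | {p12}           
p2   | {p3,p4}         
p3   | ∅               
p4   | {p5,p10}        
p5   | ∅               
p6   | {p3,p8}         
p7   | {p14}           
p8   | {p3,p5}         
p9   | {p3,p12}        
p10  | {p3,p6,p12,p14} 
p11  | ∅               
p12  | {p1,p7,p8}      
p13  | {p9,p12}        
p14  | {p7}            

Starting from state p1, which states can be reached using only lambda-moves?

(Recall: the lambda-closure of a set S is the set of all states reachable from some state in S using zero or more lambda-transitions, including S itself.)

Start with {p1}.
From p1 via lambda: add p12.
From p12 via lambda: add p7, p8.
From p7 via lambda: add p14.
From p8 via lambda: add p3, p5.
No new states can be added; the closed set is {p1, p3, p5, p7, p8, p12, p14}.

{p1, p3, p5, p7, p8, p12, p14}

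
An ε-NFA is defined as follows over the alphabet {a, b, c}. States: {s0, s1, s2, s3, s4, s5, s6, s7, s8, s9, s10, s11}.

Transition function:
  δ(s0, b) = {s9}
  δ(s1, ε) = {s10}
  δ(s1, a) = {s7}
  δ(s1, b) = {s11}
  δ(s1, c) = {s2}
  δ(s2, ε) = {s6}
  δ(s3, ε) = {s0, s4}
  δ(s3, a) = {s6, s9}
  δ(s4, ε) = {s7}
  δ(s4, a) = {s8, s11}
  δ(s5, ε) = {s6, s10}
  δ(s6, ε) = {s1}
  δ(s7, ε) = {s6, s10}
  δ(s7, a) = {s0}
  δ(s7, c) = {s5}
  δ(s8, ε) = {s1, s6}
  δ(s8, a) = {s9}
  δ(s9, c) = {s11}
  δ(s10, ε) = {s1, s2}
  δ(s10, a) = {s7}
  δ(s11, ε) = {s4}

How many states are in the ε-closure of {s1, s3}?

8

Start with {s1, s3}.
From s1 via ε: add s10.
From s3 via ε: add s0, s4.
From s4 via ε: add s7.
From s10 via ε: add s2.
From s2 via ε: add s6.
ε-closure = {s0, s1, s2, s3, s4, s6, s7, s10}, which has 8 states.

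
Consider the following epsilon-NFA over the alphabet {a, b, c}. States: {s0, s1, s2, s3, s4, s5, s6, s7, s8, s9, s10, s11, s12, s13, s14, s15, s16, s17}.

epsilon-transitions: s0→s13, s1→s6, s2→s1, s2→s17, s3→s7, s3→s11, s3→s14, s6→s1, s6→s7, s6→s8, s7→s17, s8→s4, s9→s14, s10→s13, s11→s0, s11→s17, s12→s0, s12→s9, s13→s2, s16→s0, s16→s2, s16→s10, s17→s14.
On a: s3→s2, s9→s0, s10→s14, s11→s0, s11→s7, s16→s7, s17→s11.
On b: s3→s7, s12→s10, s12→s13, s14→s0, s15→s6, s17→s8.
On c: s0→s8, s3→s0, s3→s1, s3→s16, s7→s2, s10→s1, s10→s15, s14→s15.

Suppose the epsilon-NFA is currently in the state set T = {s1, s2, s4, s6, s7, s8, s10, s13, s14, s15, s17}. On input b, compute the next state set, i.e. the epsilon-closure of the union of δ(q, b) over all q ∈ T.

s14 on b → {s0}.
s15 on b → {s6}.
s17 on b → {s8}.
No b-transition from s1, s2, s4, s6, s7, s8, s10, s13.
Union after reading b: {s0, s6, s8}.
Now take the epsilon-closure:
From s0 via epsilon: add s13.
From s6 via epsilon: add s1, s7.
From s8 via epsilon: add s4.
From s7 via epsilon: add s17.
From s13 via epsilon: add s2.
From s17 via epsilon: add s14.
No new states can be added; the closed set is {s0, s1, s2, s4, s6, s7, s8, s13, s14, s17}.

{s0, s1, s2, s4, s6, s7, s8, s13, s14, s17}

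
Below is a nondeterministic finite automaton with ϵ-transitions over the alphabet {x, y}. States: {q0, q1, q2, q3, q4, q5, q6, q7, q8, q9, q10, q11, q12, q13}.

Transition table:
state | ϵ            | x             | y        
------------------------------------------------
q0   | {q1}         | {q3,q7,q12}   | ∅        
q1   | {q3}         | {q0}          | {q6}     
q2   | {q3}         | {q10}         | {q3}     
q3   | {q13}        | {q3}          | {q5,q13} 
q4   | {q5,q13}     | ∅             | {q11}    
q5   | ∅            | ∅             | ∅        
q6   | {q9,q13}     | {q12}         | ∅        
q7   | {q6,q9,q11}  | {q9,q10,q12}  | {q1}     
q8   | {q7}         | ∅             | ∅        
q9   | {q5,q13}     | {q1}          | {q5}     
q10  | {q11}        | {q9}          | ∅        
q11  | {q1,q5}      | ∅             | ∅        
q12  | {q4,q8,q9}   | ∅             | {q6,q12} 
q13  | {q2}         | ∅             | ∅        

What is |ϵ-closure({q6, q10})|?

9

Start with {q6, q10}.
From q6 via ϵ: add q9, q13.
From q10 via ϵ: add q11.
From q9 via ϵ: add q5.
From q11 via ϵ: add q1.
From q13 via ϵ: add q2.
From q1 via ϵ: add q3.
ϵ-closure = {q1, q2, q3, q5, q6, q9, q10, q11, q13}, which has 9 states.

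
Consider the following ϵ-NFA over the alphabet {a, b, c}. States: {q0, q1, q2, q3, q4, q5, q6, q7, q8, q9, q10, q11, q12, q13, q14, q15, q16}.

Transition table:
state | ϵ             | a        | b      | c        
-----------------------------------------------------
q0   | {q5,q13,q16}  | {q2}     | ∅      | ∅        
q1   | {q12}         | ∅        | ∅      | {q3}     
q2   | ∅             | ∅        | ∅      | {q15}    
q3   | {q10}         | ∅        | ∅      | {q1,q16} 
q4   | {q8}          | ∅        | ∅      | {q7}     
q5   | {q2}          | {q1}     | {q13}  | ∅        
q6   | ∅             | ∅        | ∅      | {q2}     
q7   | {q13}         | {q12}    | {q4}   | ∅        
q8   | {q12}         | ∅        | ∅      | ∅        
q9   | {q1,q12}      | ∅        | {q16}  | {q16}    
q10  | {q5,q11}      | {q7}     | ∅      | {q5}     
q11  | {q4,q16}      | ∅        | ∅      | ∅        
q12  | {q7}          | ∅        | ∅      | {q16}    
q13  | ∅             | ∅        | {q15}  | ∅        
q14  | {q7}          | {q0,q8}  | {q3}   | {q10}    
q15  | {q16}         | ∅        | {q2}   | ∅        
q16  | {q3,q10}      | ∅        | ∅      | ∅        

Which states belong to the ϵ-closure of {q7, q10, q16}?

Start with {q7, q10, q16}.
From q7 via ϵ: add q13.
From q10 via ϵ: add q5, q11.
From q16 via ϵ: add q3.
From q5 via ϵ: add q2.
From q11 via ϵ: add q4.
From q4 via ϵ: add q8.
From q8 via ϵ: add q12.
No new states can be added; the closed set is {q2, q3, q4, q5, q7, q8, q10, q11, q12, q13, q16}.

{q2, q3, q4, q5, q7, q8, q10, q11, q12, q13, q16}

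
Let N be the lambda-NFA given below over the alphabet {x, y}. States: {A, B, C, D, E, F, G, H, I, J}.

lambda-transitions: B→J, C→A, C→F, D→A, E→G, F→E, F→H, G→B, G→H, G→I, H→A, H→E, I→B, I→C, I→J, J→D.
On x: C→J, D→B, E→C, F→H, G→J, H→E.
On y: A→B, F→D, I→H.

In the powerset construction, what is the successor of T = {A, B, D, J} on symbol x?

D on x → {B}.
No x-transition from A, B, J.
Union after reading x: {B}.
Now take the lambda-closure:
From B via lambda: add J.
From J via lambda: add D.
From D via lambda: add A.
No new states can be added; the closed set is {A, B, D, J}.

{A, B, D, J}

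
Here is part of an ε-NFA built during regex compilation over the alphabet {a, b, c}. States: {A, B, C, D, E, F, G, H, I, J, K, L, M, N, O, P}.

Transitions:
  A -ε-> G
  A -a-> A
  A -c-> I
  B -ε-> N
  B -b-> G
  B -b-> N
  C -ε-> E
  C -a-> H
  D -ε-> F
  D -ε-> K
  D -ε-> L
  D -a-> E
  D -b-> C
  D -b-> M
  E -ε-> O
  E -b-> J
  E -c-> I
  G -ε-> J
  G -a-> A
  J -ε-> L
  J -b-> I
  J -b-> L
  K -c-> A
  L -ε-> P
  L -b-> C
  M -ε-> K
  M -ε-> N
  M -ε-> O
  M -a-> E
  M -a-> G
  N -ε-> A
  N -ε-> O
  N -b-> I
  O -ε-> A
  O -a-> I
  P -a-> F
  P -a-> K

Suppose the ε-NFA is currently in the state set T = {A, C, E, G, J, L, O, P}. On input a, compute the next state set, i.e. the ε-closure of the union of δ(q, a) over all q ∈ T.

{A, F, G, H, I, J, K, L, P}

A on a → {A}.
C on a → {H}.
G on a → {A}.
O on a → {I}.
P on a → {F, K}.
No a-transition from E, J, L.
Union after reading a: {A, F, H, I, K}.
Now take the ε-closure:
From A via ε: add G.
From G via ε: add J.
From J via ε: add L.
From L via ε: add P.
No new states can be added; the closed set is {A, F, G, H, I, J, K, L, P}.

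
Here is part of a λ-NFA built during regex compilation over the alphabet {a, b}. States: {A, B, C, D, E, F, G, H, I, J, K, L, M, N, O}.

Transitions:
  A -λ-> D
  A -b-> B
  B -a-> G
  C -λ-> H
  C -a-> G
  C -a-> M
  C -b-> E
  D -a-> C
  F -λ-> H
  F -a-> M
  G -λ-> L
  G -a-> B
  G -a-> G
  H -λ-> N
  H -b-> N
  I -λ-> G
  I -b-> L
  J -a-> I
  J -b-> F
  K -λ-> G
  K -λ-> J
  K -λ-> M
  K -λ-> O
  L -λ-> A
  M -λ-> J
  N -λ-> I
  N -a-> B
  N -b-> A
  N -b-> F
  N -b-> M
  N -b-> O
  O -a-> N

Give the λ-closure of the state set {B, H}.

Start with {B, H}.
From H via λ: add N.
From N via λ: add I.
From I via λ: add G.
From G via λ: add L.
From L via λ: add A.
From A via λ: add D.
No new states can be added; the closed set is {A, B, D, G, H, I, L, N}.

{A, B, D, G, H, I, L, N}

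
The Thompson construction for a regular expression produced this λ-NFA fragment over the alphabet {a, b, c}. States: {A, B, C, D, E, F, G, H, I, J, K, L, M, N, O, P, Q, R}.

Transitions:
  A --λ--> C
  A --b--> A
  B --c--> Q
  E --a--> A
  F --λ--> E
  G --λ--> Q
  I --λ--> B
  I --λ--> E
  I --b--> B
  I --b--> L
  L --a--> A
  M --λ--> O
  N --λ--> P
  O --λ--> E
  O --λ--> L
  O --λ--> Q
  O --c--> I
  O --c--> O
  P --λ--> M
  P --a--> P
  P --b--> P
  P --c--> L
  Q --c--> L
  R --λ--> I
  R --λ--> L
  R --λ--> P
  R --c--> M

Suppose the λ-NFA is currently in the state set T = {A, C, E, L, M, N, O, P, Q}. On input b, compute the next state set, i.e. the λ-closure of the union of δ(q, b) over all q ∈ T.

{A, C, E, L, M, O, P, Q}

A on b → {A}.
P on b → {P}.
No b-transition from C, E, L, M, N, O, Q.
Union after reading b: {A, P}.
Now take the λ-closure:
From A via λ: add C.
From P via λ: add M.
From M via λ: add O.
From O via λ: add E, L, Q.
No new states can be added; the closed set is {A, C, E, L, M, O, P, Q}.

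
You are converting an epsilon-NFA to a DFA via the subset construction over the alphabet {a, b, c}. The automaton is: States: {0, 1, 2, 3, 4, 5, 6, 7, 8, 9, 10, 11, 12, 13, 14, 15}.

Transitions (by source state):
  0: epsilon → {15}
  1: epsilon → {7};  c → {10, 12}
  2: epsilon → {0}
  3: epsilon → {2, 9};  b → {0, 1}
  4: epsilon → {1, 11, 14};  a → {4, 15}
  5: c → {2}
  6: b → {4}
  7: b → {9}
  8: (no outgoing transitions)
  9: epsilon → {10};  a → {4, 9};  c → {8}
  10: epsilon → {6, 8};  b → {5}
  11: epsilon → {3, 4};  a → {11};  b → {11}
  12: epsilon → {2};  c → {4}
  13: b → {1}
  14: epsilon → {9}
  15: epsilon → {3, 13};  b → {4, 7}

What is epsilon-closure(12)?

Start with {12}.
From 12 via epsilon: add 2.
From 2 via epsilon: add 0.
From 0 via epsilon: add 15.
From 15 via epsilon: add 3, 13.
From 3 via epsilon: add 9.
From 9 via epsilon: add 10.
From 10 via epsilon: add 6, 8.
No new states can be added; the closed set is {0, 2, 3, 6, 8, 9, 10, 12, 13, 15}.

{0, 2, 3, 6, 8, 9, 10, 12, 13, 15}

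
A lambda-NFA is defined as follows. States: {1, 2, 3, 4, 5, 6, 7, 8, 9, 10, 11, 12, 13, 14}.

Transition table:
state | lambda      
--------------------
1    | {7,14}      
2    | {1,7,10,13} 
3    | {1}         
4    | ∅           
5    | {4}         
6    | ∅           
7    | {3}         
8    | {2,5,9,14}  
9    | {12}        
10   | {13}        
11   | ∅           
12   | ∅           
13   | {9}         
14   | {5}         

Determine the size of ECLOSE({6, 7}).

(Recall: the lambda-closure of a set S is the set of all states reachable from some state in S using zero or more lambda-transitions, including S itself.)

7

Start with {6, 7}.
From 7 via lambda: add 3.
From 3 via lambda: add 1.
From 1 via lambda: add 14.
From 14 via lambda: add 5.
From 5 via lambda: add 4.
lambda-closure = {1, 3, 4, 5, 6, 7, 14}, which has 7 states.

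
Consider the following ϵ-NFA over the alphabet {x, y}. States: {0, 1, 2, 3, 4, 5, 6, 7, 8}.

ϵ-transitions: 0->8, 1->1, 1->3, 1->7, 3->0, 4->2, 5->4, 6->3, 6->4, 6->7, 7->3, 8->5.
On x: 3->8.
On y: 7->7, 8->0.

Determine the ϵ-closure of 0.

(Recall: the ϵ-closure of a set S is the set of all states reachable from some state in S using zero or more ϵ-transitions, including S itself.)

{0, 2, 4, 5, 8}

Start with {0}.
From 0 via ϵ: add 8.
From 8 via ϵ: add 5.
From 5 via ϵ: add 4.
From 4 via ϵ: add 2.
No new states can be added; the closed set is {0, 2, 4, 5, 8}.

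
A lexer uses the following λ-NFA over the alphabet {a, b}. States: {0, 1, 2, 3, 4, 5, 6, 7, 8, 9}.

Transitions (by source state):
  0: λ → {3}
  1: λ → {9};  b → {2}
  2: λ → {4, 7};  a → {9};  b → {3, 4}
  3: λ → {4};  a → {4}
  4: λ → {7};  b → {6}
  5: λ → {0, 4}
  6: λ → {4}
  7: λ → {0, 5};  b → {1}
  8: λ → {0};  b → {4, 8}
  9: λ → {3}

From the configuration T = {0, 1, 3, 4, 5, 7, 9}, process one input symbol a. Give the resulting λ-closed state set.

{0, 3, 4, 5, 7}

3 on a → {4}.
No a-transition from 0, 1, 4, 5, 7, 9.
Union after reading a: {4}.
Now take the λ-closure:
From 4 via λ: add 7.
From 7 via λ: add 0, 5.
From 0 via λ: add 3.
No new states can be added; the closed set is {0, 3, 4, 5, 7}.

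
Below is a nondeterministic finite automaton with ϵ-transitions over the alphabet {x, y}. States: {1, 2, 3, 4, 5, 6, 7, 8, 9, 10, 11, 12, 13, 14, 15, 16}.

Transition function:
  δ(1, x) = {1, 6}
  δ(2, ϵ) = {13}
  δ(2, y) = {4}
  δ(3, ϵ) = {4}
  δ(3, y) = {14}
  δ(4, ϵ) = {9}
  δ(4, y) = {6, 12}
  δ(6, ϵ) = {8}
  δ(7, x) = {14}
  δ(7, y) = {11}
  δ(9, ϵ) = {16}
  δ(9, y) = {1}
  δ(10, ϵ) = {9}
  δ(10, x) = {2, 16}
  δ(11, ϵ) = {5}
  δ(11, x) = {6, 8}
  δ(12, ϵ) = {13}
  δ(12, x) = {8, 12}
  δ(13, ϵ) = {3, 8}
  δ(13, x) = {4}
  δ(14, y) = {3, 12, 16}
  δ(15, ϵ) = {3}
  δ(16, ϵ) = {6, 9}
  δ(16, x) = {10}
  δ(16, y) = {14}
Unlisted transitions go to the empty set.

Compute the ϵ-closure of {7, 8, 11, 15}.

Start with {7, 8, 11, 15}.
From 11 via ϵ: add 5.
From 15 via ϵ: add 3.
From 3 via ϵ: add 4.
From 4 via ϵ: add 9.
From 9 via ϵ: add 16.
From 16 via ϵ: add 6.
No new states can be added; the closed set is {3, 4, 5, 6, 7, 8, 9, 11, 15, 16}.

{3, 4, 5, 6, 7, 8, 9, 11, 15, 16}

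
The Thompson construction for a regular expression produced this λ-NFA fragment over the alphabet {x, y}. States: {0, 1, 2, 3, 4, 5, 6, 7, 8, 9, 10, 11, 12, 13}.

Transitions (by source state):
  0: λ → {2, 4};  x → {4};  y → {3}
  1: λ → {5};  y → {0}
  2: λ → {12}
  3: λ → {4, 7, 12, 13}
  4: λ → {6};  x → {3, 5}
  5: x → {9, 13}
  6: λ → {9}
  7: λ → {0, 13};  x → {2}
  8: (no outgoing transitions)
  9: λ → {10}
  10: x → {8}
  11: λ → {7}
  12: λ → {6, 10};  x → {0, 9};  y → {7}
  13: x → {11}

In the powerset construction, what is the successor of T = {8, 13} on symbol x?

13 on x → {11}.
No x-transition from 8.
Union after reading x: {11}.
Now take the λ-closure:
From 11 via λ: add 7.
From 7 via λ: add 0, 13.
From 0 via λ: add 2, 4.
From 2 via λ: add 12.
From 4 via λ: add 6.
From 6 via λ: add 9.
From 12 via λ: add 10.
No new states can be added; the closed set is {0, 2, 4, 6, 7, 9, 10, 11, 12, 13}.

{0, 2, 4, 6, 7, 9, 10, 11, 12, 13}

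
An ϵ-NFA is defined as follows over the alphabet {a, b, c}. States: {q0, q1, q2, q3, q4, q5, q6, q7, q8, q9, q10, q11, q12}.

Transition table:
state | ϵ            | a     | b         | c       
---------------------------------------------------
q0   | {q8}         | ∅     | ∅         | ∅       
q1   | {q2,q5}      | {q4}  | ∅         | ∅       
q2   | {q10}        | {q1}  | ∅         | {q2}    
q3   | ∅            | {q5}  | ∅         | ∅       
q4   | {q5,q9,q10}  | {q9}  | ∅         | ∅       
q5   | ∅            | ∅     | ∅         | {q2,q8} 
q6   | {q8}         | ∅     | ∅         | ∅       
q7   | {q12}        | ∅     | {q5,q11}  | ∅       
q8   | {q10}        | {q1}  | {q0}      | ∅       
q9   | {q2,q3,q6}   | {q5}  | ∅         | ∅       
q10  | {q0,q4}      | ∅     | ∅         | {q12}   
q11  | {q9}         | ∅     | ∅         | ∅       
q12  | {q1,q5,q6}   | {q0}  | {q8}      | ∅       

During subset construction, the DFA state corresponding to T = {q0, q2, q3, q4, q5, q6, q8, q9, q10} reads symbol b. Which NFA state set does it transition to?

q8 on b → {q0}.
No b-transition from q0, q2, q3, q4, q5, q6, q9, q10.
Union after reading b: {q0}.
Now take the ϵ-closure:
From q0 via ϵ: add q8.
From q8 via ϵ: add q10.
From q10 via ϵ: add q4.
From q4 via ϵ: add q5, q9.
From q9 via ϵ: add q2, q3, q6.
No new states can be added; the closed set is {q0, q2, q3, q4, q5, q6, q8, q9, q10}.

{q0, q2, q3, q4, q5, q6, q8, q9, q10}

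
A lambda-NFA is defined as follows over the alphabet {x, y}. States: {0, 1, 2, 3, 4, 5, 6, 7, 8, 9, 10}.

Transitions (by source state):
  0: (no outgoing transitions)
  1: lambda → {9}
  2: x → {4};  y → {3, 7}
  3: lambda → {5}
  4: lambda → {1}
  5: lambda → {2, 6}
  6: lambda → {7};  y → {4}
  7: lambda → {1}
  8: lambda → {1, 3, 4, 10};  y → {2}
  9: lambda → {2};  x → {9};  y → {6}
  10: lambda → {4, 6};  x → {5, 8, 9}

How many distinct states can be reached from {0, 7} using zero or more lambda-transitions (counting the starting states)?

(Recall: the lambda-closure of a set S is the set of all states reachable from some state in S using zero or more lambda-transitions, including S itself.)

Start with {0, 7}.
From 7 via lambda: add 1.
From 1 via lambda: add 9.
From 9 via lambda: add 2.
lambda-closure = {0, 1, 2, 7, 9}, which has 5 states.

5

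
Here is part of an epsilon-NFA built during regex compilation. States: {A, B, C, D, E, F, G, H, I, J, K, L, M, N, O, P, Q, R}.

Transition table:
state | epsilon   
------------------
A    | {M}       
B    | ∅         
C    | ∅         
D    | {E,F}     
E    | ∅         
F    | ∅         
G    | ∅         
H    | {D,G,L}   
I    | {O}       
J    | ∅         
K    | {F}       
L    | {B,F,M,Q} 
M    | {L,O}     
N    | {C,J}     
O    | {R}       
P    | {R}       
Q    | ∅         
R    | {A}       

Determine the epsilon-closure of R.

Start with {R}.
From R via epsilon: add A.
From A via epsilon: add M.
From M via epsilon: add L, O.
From L via epsilon: add B, F, Q.
No new states can be added; the closed set is {A, B, F, L, M, O, Q, R}.

{A, B, F, L, M, O, Q, R}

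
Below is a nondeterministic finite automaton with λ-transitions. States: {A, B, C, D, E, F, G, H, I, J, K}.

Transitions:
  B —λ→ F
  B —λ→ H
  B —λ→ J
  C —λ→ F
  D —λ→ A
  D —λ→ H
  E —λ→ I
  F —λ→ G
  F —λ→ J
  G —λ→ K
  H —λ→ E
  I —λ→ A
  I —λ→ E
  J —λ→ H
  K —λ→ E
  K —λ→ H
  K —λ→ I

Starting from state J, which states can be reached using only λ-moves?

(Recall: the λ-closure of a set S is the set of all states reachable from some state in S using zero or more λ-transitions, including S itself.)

Start with {J}.
From J via λ: add H.
From H via λ: add E.
From E via λ: add I.
From I via λ: add A.
No new states can be added; the closed set is {A, E, H, I, J}.

{A, E, H, I, J}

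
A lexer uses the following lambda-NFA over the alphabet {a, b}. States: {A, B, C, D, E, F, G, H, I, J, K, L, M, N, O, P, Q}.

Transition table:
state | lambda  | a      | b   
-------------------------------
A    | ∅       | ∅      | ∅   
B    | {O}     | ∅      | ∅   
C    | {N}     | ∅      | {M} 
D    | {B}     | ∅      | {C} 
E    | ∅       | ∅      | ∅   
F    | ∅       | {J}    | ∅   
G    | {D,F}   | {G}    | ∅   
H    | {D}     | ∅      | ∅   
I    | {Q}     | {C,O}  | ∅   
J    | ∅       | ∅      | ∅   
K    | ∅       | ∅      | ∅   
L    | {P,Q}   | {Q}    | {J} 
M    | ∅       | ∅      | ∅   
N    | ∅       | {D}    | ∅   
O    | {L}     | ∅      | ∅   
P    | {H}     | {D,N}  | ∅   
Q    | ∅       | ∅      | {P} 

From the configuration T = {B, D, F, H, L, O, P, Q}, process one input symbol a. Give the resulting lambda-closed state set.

F on a → {J}.
L on a → {Q}.
P on a → {D, N}.
No a-transition from B, D, H, O, Q.
Union after reading a: {D, J, N, Q}.
Now take the lambda-closure:
From D via lambda: add B.
From B via lambda: add O.
From O via lambda: add L.
From L via lambda: add P.
From P via lambda: add H.
No new states can be added; the closed set is {B, D, H, J, L, N, O, P, Q}.

{B, D, H, J, L, N, O, P, Q}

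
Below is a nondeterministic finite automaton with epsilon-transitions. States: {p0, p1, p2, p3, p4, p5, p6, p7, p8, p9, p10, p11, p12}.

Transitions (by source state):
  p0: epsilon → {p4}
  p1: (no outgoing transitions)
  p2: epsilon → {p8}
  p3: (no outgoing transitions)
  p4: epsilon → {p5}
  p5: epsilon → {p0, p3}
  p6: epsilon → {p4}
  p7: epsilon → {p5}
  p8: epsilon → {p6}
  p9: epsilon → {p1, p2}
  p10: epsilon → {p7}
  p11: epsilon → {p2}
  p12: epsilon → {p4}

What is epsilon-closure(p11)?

{p0, p2, p3, p4, p5, p6, p8, p11}

Start with {p11}.
From p11 via epsilon: add p2.
From p2 via epsilon: add p8.
From p8 via epsilon: add p6.
From p6 via epsilon: add p4.
From p4 via epsilon: add p5.
From p5 via epsilon: add p0, p3.
No new states can be added; the closed set is {p0, p2, p3, p4, p5, p6, p8, p11}.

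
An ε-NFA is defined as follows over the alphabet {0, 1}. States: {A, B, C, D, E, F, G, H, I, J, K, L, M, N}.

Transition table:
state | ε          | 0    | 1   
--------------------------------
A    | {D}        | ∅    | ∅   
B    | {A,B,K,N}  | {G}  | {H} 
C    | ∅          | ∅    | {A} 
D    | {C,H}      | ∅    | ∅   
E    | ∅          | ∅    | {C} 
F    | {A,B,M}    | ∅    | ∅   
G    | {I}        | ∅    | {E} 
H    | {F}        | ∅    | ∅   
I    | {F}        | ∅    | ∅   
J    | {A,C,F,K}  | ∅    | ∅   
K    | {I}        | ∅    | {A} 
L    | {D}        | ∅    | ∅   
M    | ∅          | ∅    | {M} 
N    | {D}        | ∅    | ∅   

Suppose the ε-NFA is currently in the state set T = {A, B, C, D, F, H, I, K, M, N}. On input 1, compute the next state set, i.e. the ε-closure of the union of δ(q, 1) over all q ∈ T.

{A, B, C, D, F, H, I, K, M, N}

B on 1 → {H}.
C on 1 → {A}.
K on 1 → {A}.
M on 1 → {M}.
No 1-transition from A, D, F, H, I, N.
Union after reading 1: {A, H, M}.
Now take the ε-closure:
From A via ε: add D.
From H via ε: add F.
From D via ε: add C.
From F via ε: add B.
From B via ε: add K, N.
From K via ε: add I.
No new states can be added; the closed set is {A, B, C, D, F, H, I, K, M, N}.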